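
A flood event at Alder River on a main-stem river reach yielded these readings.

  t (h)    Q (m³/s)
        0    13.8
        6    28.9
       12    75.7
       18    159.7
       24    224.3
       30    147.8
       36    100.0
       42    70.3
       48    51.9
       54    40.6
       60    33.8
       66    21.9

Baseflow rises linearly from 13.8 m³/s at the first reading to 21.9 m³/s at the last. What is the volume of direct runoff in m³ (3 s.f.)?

Direct-runoff ordinates (Q − Q_b): 0.00, 14.36, 60.43, 143.69, 207.55, 130.32, 81.78, 51.35, 32.21, 20.17, 12.64, 0.00 m³/s.
ΣQ_DR = 754.5 m³/s.
With Δt = 6 h = 21600 s, V = ΣQ_DR · Δt = 754.5 × 21600 = 1.63 × 10^7 m³.

V ≈ 1.63 × 10^7 m³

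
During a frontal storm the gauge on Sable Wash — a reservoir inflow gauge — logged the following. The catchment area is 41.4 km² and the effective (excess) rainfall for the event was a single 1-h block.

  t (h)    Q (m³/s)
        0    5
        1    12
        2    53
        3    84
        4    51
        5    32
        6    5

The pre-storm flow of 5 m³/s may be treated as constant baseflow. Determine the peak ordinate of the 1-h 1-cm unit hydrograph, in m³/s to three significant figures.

U_p ≈ 43.9 m³/s

Direct runoff: 0.0, 7.0, 48.0, 79.0, 46.0, 27.0, 0.0 m³/s; ΣQ_DR = 207.0 m³/s, peak = 79.0 m³/s.
Runoff depth d = ΣQ_DR·Δt / A = 207.0 × 3600 / (41.4 km²) = 18.00 mm.
The 1-cm UH is the DRH scaled by (10 mm)/d, so U_p = 79.0 × 10/18.00 = 43.9 m³/s.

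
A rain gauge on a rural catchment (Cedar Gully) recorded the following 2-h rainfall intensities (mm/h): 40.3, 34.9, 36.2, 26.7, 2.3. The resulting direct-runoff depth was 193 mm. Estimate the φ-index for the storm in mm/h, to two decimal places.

Only the 4 blocks with intensity above φ contribute runoff: 40.3, 34.9, 36.2, 26.7 mm/h.
Σ(I−φ)·Δt = d  ⇒  (40.3+34.9+36.2+26.7 − 4φ)·2 = 193
φ = (138.1 − 193/2) / 4 = 10.40 mm/h.

φ ≈ 10.40 mm/h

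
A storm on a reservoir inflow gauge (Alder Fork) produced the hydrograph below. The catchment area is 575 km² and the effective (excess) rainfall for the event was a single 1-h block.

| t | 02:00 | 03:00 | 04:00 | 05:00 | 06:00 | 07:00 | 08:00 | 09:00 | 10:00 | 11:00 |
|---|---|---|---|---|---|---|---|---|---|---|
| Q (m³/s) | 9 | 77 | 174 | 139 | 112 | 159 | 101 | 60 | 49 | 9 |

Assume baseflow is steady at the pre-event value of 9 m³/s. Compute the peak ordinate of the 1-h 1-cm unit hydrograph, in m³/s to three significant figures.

Direct runoff: 0.0, 68.0, 165.0, 130.0, 103.0, 150.0, 92.0, 51.0, 40.0, 0.0 m³/s; ΣQ_DR = 799.0 m³/s, peak = 165.0 m³/s.
Runoff depth d = ΣQ_DR·Δt / A = 799.0 × 3600 / (575 km²) = 5.002 mm.
The 1-cm UH is the DRH scaled by (10 mm)/d, so U_p = 165.0 × 10/5.002 = 330 m³/s.

U_p ≈ 330 m³/s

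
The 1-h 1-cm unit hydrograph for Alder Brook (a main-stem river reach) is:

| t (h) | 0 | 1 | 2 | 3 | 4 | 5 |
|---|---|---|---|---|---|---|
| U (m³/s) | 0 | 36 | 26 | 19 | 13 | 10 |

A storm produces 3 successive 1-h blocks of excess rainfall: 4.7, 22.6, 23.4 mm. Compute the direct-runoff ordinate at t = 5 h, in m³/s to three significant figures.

Q ≈ 78.5 m³/s

By discrete convolution, Q_j = Σ (P_i / 10 mm) · U_{j−i}.
At t = 5 h (j=5): Q = (4.7/10)·10 + (22.6/10)·13 + (23.4/10)·19 = 78.5 m³/s.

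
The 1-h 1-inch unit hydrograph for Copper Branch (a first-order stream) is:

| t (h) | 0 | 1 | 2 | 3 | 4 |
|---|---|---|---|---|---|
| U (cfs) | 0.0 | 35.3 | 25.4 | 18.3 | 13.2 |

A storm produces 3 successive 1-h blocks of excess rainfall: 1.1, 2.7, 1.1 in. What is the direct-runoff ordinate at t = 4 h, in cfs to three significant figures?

By discrete convolution, Q_j = Σ (P_i / 1 in) · U_{j−i}.
At t = 4 h (j=4): Q = (1.1/1)·13.2 + (2.7/1)·18.3 + (1.1/1)·25.4 = 91.9 cfs.

Q ≈ 91.9 cfs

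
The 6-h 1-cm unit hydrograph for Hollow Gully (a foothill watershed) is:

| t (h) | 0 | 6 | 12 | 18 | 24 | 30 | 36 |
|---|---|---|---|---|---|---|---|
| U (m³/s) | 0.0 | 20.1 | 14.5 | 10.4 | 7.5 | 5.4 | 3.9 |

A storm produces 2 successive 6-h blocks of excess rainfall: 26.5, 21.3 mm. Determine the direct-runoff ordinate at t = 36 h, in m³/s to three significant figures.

Q ≈ 21.8 m³/s

By discrete convolution, Q_j = Σ (P_i / 10 mm) · U_{j−i}.
At t = 36 h (j=6): Q = (26.5/10)·3.9 + (21.3/10)·5.4 = 21.8 m³/s.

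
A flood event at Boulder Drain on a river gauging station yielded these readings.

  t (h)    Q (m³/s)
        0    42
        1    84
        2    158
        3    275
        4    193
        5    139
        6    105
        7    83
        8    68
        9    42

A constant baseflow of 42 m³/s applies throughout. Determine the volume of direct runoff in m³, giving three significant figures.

V ≈ 2.77 × 10^6 m³

Direct-runoff ordinates (Q − Q_b): 0.0, 42.0, 116.0, 233.0, 151.0, 97.0, 63.0, 41.0, 26.0, 0.0 m³/s.
ΣQ_DR = 769.0 m³/s.
With Δt = 1 h = 3600 s, V = ΣQ_DR · Δt = 769.0 × 3600 = 2.77 × 10^6 m³.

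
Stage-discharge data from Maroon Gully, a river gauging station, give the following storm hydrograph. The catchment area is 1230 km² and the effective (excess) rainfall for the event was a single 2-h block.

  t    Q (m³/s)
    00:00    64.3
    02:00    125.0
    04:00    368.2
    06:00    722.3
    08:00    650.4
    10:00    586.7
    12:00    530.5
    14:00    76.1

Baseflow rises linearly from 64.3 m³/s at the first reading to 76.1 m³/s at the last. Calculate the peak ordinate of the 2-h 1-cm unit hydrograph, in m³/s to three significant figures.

Direct runoff: 0.00, 59.01, 300.53, 652.94, 579.36, 513.97, 456.09, 0.00 m³/s; ΣQ_DR = 2562 m³/s, peak = 652.94 m³/s.
Runoff depth d = ΣQ_DR·Δt / A = 2562 × 7200 / (1230 km²) = 15.00 mm.
The 1-cm UH is the DRH scaled by (10 mm)/d, so U_p = 652.94 × 10/15.00 = 435 m³/s.

U_p ≈ 435 m³/s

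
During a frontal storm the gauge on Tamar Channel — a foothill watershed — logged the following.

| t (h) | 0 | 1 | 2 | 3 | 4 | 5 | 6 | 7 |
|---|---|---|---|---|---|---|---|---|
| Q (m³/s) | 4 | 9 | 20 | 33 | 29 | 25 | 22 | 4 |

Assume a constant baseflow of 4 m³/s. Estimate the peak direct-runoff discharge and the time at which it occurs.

Q_p = 29.0 m³/s at t = 3 h

Subtracting baseflow gives direct-runoff ordinates: 0.0, 5.0, 16.0, 29.0, 25.0, 21.0, 18.0, 0.0 m³/s.
The maximum is 29.0 m³/s, occurring at the reading for t = 3 h.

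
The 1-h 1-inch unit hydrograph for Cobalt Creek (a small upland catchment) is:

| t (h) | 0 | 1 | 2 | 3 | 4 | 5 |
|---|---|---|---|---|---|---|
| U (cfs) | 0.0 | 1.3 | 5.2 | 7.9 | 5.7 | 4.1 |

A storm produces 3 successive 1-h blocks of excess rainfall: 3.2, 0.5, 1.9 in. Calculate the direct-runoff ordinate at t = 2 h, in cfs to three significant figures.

Q ≈ 17.3 cfs

By discrete convolution, Q_j = Σ (P_i / 1 in) · U_{j−i}.
At t = 2 h (j=2): Q = (3.2/1)·5.2 + (0.5/1)·1.3 + (1.9/1)·0.0 = 17.3 cfs.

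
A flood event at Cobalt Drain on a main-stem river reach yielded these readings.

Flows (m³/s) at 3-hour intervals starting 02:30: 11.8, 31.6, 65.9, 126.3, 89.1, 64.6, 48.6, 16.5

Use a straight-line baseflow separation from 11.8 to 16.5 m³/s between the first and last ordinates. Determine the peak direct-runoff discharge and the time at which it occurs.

Q_p = 112.49 m³/s at t = 11:30

Subtracting baseflow gives direct-runoff ordinates: 0.00, 19.13, 52.76, 112.49, 74.61, 49.44, 32.77, 0.00 m³/s.
The maximum is 112.49 m³/s, occurring at the reading for t = 11:30.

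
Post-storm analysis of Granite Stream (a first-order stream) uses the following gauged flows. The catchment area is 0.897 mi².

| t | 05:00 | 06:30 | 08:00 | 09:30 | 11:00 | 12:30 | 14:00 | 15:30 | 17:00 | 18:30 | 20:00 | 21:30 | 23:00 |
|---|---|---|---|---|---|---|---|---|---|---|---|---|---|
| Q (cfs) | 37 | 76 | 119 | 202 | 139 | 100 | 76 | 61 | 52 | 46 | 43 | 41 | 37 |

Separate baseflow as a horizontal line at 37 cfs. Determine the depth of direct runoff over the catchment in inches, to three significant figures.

Direct runoff: 0.0, 39.0, 82.0, 165.0, 102.0, 63.0, 39.0, 24.0, 15.0, 9.0, 6.0, 4.0, 0.0 cfs; ΣQ_DR = 548.0 cfs.
V = ΣQ_DR · Δt = 548.0 × 5400 s = 2.959 × 10^6 ft³.
Over A = 0.897 mi², depth = V / A = 1.42 in.

d ≈ 1.42 in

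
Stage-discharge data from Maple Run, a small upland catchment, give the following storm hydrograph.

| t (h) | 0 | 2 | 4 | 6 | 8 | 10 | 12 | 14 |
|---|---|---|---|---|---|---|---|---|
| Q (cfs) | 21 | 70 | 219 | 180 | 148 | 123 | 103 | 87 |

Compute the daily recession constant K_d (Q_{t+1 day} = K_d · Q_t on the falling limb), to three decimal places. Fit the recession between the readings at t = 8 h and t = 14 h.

K_d ≈ 0.119

Between t = 8 h and t = 14 h the flow falls from 148 to 87 cfs over 3×2 h = 6 h.
Per-interval ratio K = (87/148)^(1/3) = 0.8377; K_d = K^(24/2) = 0.119.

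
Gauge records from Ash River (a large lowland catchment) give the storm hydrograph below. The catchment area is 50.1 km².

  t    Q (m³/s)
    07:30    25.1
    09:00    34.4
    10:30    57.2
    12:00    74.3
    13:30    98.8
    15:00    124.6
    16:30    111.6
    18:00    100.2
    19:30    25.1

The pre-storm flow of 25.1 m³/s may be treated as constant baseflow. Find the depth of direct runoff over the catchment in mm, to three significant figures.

Direct runoff: 0.0, 9.3, 32.1, 49.2, 73.7, 99.5, 86.5, 75.1, 0.0 m³/s; ΣQ_DR = 425.4 m³/s.
V = ΣQ_DR · Δt = 425.4 × 5400 s = 2.297 × 10^6 m³.
Over A = 50.1 km², depth = V / A = 45.9 mm.

d ≈ 45.9 mm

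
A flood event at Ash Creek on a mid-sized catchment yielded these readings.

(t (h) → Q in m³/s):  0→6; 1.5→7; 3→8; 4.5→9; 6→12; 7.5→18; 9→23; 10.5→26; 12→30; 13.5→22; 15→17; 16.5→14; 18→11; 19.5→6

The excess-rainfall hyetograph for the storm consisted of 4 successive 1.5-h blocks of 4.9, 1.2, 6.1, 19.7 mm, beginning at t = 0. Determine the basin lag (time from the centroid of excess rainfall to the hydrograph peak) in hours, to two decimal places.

Centroid of excess rainfall: t_c = Σ P_i·t̄_i / ΣP_i = 4.1591 h (block centres at 0.75, 2.25, 3.75, 5.25 h).
Hydrograph peak occurs at t = 12 h, so basin lag t_L = 12 − 4.1591 = 7.84 h.

t_L ≈ 7.84 h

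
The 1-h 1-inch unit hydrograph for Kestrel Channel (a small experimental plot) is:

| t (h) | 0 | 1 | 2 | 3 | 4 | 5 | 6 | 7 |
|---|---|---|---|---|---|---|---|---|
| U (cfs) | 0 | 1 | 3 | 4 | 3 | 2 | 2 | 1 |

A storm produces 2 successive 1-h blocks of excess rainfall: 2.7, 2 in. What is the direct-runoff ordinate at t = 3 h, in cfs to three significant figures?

By discrete convolution, Q_j = Σ (P_i / 1 in) · U_{j−i}.
At t = 3 h (j=3): Q = (2.7/1)·4 + (2/1)·3 = 16.8 cfs.

Q ≈ 16.8 cfs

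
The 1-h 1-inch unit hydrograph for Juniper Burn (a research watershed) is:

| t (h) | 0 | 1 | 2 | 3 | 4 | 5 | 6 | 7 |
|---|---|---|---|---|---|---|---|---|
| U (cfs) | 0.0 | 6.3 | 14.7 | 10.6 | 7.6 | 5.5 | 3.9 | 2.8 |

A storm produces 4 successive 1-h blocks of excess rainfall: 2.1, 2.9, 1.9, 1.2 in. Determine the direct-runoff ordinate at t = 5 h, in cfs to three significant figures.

Q ≈ 71.4 cfs

By discrete convolution, Q_j = Σ (P_i / 1 in) · U_{j−i}.
At t = 5 h (j=5): Q = (2.1/1)·5.5 + (2.9/1)·7.6 + (1.9/1)·10.6 + (1.2/1)·14.7 = 71.4 cfs.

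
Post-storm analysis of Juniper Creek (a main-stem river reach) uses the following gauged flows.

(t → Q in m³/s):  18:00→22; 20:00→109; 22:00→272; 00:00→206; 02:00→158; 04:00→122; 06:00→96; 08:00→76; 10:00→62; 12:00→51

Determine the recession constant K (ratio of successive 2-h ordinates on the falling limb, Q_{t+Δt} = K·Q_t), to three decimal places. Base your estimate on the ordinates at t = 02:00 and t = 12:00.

Using the recession-limb readings at t = 02:00 and t = 12:00: Q falls from 158 to 51 m³/s over 5 intervals.
K = (Q₂/Q₁)^(1/5) = (51/158)^(1/5) = 0.798.

K ≈ 0.798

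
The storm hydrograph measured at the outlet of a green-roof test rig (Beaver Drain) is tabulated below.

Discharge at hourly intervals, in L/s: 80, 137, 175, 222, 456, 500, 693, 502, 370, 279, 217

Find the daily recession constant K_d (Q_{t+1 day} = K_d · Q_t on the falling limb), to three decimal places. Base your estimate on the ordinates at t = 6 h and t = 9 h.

K_d ≈ 0.001

Between t = 6 h and t = 9 h the flow falls from 693 to 279 L/s over 3×1 h = 3 h.
Per-interval ratio K = (279/693)^(1/3) = 0.7384; K_d = K^(24/1) = 0.001.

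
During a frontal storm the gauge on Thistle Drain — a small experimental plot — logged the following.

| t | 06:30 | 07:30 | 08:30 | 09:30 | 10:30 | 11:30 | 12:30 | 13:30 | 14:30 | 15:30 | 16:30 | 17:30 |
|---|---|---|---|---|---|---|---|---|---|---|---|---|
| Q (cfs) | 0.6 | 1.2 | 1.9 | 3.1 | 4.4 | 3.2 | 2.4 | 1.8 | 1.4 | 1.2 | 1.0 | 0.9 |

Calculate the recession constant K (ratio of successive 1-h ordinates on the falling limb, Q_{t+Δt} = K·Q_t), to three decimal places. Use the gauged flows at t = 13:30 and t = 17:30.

Using the recession-limb readings at t = 13:30 and t = 17:30: Q falls from 1.8 to 0.9 cfs over 4 intervals.
K = (Q₂/Q₁)^(1/4) = (0.9/1.8)^(1/4) = 0.841.

K ≈ 0.841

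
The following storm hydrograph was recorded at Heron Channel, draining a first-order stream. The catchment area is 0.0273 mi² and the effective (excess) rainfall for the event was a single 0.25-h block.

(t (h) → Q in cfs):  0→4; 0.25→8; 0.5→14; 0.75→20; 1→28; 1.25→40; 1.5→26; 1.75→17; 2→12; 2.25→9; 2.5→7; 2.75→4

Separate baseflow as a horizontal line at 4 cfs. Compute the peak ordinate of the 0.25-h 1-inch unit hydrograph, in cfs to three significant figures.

U_p ≈ 18.0 cfs

Direct runoff: 0.0, 4.0, 10.0, 16.0, 24.0, 36.0, 22.0, 13.0, 8.0, 5.0, 3.0, 0.0 cfs; ΣQ_DR = 141.0 cfs, peak = 36.0 cfs.
Runoff depth d = ΣQ_DR·Δt / A = 141.0 × 900 / (0.0273 mi²) = 2.001 in.
The 1-inch UH is the DRH scaled by (1 in)/d, so U_p = 36.0 × 1/2.001 = 18.0 cfs.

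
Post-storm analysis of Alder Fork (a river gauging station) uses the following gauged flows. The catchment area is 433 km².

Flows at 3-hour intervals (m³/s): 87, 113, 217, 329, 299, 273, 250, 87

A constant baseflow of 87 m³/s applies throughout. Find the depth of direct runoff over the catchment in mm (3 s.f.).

Direct runoff: 0.0, 26.0, 130.0, 242.0, 212.0, 186.0, 163.0, 0.0 m³/s; ΣQ_DR = 959.0 m³/s.
V = ΣQ_DR · Δt = 959.0 × 10800 s = 1.036 × 10^7 m³.
Over A = 433 km², depth = V / A = 23.9 mm.

d ≈ 23.9 mm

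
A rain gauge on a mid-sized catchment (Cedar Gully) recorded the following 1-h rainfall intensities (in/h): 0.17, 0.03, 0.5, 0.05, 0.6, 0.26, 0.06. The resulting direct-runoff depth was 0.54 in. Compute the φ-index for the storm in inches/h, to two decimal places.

φ ≈ 0.28 in/h

Only the 2 blocks with intensity above φ contribute runoff: 0.5, 0.6 in/h.
Σ(I−φ)·Δt = d  ⇒  (0.5+0.6 − 2φ)·1 = 0.54
φ = (1.100 − 0.54/1) / 2 = 0.28 in/h.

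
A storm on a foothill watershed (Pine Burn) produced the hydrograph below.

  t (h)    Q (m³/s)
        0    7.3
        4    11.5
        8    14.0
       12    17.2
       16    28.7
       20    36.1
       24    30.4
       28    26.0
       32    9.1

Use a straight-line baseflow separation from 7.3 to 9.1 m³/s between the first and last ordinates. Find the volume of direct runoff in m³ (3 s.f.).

Direct-runoff ordinates (Q − Q_b): 0.00, 3.98, 6.25, 9.22, 20.50, 27.68, 21.75, 17.12, 0.00 m³/s.
ΣQ_DR = 106.5 m³/s.
With Δt = 4 h = 14400 s, V = ΣQ_DR · Δt = 106.5 × 14400 = 1.53 × 10^6 m³.

V ≈ 1.53 × 10^6 m³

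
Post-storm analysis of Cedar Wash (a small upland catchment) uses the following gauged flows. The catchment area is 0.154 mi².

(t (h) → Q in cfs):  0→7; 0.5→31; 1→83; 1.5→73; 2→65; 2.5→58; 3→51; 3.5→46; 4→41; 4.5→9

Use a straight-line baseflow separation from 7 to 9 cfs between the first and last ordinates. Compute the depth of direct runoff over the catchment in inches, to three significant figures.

d ≈ 1.93 in

Direct runoff: 0.00, 23.78, 75.56, 65.33, 57.11, 49.89, 42.67, 37.44, 32.22, 0.00 cfs; ΣQ_DR = 384.0 cfs.
V = ΣQ_DR · Δt = 384.0 × 1800 s = 6.912 × 10^5 ft³.
Over A = 0.154 mi², depth = V / A = 1.93 in.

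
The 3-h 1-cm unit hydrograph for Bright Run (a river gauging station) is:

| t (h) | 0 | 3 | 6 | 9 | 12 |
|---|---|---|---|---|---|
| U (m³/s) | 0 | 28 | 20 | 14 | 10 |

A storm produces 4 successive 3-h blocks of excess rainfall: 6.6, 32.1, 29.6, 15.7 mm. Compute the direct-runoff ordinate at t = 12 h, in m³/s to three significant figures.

Q ≈ 155 m³/s

By discrete convolution, Q_j = Σ (P_i / 10 mm) · U_{j−i}.
At t = 12 h (j=4): Q = (6.6/10)·10 + (32.1/10)·14 + (29.6/10)·20 + (15.7/10)·28 = 155 m³/s.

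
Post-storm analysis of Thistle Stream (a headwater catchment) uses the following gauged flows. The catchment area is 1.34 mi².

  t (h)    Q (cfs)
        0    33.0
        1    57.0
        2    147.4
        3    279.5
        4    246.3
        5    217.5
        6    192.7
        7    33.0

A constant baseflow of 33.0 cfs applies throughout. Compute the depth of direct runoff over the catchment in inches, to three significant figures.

d ≈ 1.09 in

Direct runoff: 0.0, 24.0, 114.4, 246.5, 213.3, 184.5, 159.7, 0.0 cfs; ΣQ_DR = 942.4 cfs.
V = ΣQ_DR · Δt = 942.4 × 3600 s = 3.393 × 10^6 ft³.
Over A = 1.34 mi², depth = V / A = 1.09 in.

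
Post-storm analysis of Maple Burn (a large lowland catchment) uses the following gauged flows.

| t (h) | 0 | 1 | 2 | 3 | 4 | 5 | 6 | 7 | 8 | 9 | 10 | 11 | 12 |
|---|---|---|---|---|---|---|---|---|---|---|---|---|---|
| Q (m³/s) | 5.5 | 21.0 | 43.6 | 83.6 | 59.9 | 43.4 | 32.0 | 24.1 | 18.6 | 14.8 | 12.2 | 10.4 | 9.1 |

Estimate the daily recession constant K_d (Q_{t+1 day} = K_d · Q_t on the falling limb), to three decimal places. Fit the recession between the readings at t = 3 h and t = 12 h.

K_d ≈ 0.003

Between t = 3 h and t = 12 h the flow falls from 83.6 to 9.1 m³/s over 9×1 h = 9 h.
Per-interval ratio K = (9.1/83.6)^(1/9) = 0.7816; K_d = K^(24/1) = 0.003.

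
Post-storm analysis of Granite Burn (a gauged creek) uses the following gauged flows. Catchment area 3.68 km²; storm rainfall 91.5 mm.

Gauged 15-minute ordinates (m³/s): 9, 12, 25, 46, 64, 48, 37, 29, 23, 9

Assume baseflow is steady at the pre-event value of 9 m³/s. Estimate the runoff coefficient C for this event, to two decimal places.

C ≈ 0.57

ΣQ_DR = 212.0 m³/s; V = ΣQ_DR·Δt = 1.908 × 10^5 m³.
Runoff depth d = V / A = 51.85 mm.
C = d / P = 51.85 / 91.5 = 0.57.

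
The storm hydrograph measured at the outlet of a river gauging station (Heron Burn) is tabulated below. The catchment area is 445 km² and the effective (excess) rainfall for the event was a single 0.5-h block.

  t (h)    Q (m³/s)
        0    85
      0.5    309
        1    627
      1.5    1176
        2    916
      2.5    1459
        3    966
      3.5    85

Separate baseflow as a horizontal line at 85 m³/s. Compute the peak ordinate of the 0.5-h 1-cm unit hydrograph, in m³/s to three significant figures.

Direct runoff: 0.0, 224.0, 542.0, 1091.0, 831.0, 1374.0, 881.0, 0.0 m³/s; ΣQ_DR = 4943 m³/s, peak = 1374.0 m³/s.
Runoff depth d = ΣQ_DR·Δt / A = 4943 × 1800 / (445 km²) = 19.99 mm.
The 1-cm UH is the DRH scaled by (10 mm)/d, so U_p = 1374.0 × 10/19.99 = 687 m³/s.

U_p ≈ 687 m³/s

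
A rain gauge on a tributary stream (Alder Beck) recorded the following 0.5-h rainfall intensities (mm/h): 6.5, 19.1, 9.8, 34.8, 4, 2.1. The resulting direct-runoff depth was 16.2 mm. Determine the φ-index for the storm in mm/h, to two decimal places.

Only the 2 blocks with intensity above φ contribute runoff: 19.1, 34.8 mm/h.
Σ(I−φ)·Δt = d  ⇒  (19.1+34.8 − 2φ)·0.5 = 16.2
φ = (53.90 − 16.2/0.5) / 2 = 10.75 mm/h.

φ ≈ 10.75 mm/h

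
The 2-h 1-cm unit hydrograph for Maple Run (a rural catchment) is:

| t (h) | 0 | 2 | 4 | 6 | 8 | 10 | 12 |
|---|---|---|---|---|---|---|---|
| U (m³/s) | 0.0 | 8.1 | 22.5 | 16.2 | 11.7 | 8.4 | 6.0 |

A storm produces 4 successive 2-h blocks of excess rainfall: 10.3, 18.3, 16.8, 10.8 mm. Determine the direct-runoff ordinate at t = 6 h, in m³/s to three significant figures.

By discrete convolution, Q_j = Σ (P_i / 10 mm) · U_{j−i}.
At t = 6 h (j=3): Q = (10.3/10)·16.2 + (18.3/10)·22.5 + (16.8/10)·8.1 + (10.8/10)·0.0 = 71.5 m³/s.

Q ≈ 71.5 m³/s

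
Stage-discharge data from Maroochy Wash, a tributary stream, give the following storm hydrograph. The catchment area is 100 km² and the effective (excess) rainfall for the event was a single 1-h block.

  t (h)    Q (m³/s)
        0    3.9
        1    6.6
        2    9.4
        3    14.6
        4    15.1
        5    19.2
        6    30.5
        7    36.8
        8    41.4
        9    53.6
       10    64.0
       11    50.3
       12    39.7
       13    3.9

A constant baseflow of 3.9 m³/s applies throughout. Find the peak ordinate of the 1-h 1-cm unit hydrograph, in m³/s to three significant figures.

Direct runoff: 0.0, 2.7, 5.5, 10.7, 11.2, 15.3, 26.6, 32.9, 37.5, 49.7, 60.1, 46.4, 35.8, 0.0 m³/s; ΣQ_DR = 334.4 m³/s, peak = 60.1 m³/s.
Runoff depth d = ΣQ_DR·Δt / A = 334.4 × 3600 / (100 km²) = 12.04 mm.
The 1-cm UH is the DRH scaled by (10 mm)/d, so U_p = 60.1 × 10/12.04 = 49.9 m³/s.

U_p ≈ 49.9 m³/s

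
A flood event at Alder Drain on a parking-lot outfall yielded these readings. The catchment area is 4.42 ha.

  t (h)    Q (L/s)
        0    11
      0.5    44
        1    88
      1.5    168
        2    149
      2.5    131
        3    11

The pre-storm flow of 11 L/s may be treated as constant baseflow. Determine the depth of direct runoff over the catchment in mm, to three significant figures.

d ≈ 21.4 mm

Direct runoff: 0.0, 33.0, 77.0, 157.0, 138.0, 120.0, 0.0 L/s; ΣQ_DR = 525.0 L/s.
V = ΣQ_DR · Δt = 525.0 × 1800 s = 9.450 × 10^5 L.
Over A = 4.42 ha, depth = V / A = 21.4 mm.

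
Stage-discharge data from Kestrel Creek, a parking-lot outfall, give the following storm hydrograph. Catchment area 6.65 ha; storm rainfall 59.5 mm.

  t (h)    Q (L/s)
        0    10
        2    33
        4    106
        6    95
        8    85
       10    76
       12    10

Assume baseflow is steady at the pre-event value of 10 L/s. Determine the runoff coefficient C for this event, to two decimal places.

C ≈ 0.63

ΣQ_DR = 345.0 L/s; V = ΣQ_DR·Δt = 2.484 × 10^6 L.
Runoff depth d = V / A = 37.35 mm.
C = d / P = 37.35 / 59.5 = 0.63.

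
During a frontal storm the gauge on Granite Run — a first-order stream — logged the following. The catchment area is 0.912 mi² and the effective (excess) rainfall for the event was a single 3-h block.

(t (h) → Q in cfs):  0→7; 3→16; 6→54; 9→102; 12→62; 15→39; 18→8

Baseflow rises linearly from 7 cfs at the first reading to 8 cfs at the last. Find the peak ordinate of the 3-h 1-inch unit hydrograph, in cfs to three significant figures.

U_p ≈ 78.7 cfs

Direct runoff: 0.00, 8.83, 46.67, 94.50, 54.33, 31.17, 0.00 cfs; ΣQ_DR = 235.5 cfs, peak = 94.50 cfs.
Runoff depth d = ΣQ_DR·Δt / A = 235.5 × 10800 / (0.912 mi²) = 1.200 in.
The 1-inch UH is the DRH scaled by (1 in)/d, so U_p = 94.50 × 1/1.200 = 78.7 cfs.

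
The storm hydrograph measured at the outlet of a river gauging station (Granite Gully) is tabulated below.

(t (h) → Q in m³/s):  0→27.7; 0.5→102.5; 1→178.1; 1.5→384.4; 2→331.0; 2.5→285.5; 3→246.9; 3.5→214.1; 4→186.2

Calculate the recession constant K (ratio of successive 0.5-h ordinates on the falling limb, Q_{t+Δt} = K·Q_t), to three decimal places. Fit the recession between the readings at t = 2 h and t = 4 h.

K ≈ 0.866

Using the recession-limb readings at t = 2 h and t = 4 h: Q falls from 331.0 to 186.2 m³/s over 4 intervals.
K = (Q₂/Q₁)^(1/4) = (186.2/331.0)^(1/4) = 0.866.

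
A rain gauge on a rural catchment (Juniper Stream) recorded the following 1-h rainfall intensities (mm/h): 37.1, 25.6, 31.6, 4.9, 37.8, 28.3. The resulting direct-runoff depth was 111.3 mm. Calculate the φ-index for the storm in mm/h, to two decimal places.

Only the 5 blocks with intensity above φ contribute runoff: 37.1, 25.6, 31.6, 37.8, 28.3 mm/h.
Σ(I−φ)·Δt = d  ⇒  (37.1+25.6+31.6+37.8+28.3 − 5φ)·1 = 111.3
φ = (160.4 − 111.3/1) / 5 = 9.82 mm/h.

φ ≈ 9.82 mm/h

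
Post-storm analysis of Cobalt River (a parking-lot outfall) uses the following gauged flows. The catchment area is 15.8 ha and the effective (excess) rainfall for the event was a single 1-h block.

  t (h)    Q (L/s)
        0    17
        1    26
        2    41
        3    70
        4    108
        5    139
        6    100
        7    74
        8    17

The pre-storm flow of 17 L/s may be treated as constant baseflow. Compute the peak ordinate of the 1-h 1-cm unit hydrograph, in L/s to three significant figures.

U_p ≈ 122 L/s

Direct runoff: 0.0, 9.0, 24.0, 53.0, 91.0, 122.0, 83.0, 57.0, 0.0 L/s; ΣQ_DR = 439.0 L/s, peak = 122.0 L/s.
Runoff depth d = ΣQ_DR·Δt / A = 439.0 × 3600 / (15.8 ha) = 10.00 mm.
The 1-cm UH is the DRH scaled by (10 mm)/d, so U_p = 122.0 × 10/10.00 = 122 L/s.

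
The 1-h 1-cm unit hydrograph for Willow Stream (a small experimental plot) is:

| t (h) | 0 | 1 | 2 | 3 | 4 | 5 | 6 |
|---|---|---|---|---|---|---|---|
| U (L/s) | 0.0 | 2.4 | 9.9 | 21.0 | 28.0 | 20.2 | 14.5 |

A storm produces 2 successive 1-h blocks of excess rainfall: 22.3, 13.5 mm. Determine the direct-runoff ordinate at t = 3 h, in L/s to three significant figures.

By discrete convolution, Q_j = Σ (P_i / 10 mm) · U_{j−i}.
At t = 3 h (j=3): Q = (22.3/10)·21.0 + (13.5/10)·9.9 = 60.2 L/s.

Q ≈ 60.2 L/s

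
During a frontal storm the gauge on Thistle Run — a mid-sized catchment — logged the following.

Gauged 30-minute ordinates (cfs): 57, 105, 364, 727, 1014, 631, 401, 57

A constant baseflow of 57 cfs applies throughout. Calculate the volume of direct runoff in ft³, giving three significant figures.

Direct-runoff ordinates (Q − Q_b): 0.0, 48.0, 307.0, 670.0, 957.0, 574.0, 344.0, 0.0 cfs.
ΣQ_DR = 2900 cfs.
With Δt = 0.5 h = 1800 s, V = ΣQ_DR · Δt = 2900 × 1800 = 5.22 × 10^6 ft³.

V ≈ 5.22 × 10^6 ft³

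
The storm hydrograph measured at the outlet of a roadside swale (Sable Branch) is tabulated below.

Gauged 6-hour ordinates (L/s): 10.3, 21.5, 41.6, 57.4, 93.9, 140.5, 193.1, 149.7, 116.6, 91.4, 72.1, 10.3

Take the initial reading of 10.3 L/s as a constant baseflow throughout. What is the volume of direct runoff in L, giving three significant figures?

V ≈ 1.89 × 10^7 L

Direct-runoff ordinates (Q − Q_b): 0.0, 11.2, 31.3, 47.1, 83.6, 130.2, 182.8, 139.4, 106.3, 81.1, 61.8, 0.0 L/s.
ΣQ_DR = 874.8 L/s.
With Δt = 6 h = 21600 s, V = ΣQ_DR · Δt = 874.8 × 21600 = 1.89 × 10^7 L.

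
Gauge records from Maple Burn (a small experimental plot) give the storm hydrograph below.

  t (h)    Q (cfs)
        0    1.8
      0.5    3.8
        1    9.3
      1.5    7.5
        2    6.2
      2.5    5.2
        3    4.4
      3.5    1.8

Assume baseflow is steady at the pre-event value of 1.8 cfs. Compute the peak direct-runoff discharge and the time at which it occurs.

Q_p = 7.5 cfs at t = 1 h

Subtracting baseflow gives direct-runoff ordinates: 0.0, 2.0, 7.5, 5.7, 4.4, 3.4, 2.6, 0.0 cfs.
The maximum is 7.5 cfs, occurring at the reading for t = 1 h.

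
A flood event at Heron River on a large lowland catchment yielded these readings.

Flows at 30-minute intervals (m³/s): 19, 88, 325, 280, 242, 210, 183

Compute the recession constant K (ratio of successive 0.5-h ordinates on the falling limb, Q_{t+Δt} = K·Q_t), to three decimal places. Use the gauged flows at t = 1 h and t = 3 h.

Using the recession-limb readings at t = 1 h and t = 3 h: Q falls from 325 to 183 m³/s over 4 intervals.
K = (Q₂/Q₁)^(1/4) = (183/325)^(1/4) = 0.866.

K ≈ 0.866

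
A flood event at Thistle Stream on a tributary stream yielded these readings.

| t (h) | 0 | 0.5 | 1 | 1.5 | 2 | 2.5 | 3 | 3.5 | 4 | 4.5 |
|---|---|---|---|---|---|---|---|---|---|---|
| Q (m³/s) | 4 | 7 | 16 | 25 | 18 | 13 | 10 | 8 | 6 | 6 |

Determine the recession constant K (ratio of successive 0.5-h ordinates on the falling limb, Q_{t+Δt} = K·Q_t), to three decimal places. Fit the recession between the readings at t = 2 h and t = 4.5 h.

K ≈ 0.803

Using the recession-limb readings at t = 2 h and t = 4.5 h: Q falls from 18 to 6 m³/s over 5 intervals.
K = (Q₂/Q₁)^(1/5) = (6/18)^(1/5) = 0.803.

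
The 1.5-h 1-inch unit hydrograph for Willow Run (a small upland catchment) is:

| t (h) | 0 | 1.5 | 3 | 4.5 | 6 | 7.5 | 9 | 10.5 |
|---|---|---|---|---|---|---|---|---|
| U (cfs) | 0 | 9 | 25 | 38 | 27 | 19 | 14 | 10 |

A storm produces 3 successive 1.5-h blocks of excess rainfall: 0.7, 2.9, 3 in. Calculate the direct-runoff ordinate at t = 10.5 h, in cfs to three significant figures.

By discrete convolution, Q_j = Σ (P_i / 1 in) · U_{j−i}.
At t = 10.5 h (j=7): Q = (0.7/1)·10 + (2.9/1)·14 + (3/1)·19 = 105 cfs.

Q ≈ 105 cfs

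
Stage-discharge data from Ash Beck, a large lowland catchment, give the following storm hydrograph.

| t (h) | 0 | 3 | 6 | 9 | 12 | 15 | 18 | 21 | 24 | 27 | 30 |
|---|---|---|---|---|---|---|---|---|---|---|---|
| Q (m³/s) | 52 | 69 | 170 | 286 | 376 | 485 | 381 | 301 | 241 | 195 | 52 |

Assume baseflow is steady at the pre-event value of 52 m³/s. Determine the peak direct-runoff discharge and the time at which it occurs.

Subtracting baseflow gives direct-runoff ordinates: 0.0, 17.0, 118.0, 234.0, 324.0, 433.0, 329.0, 249.0, 189.0, 143.0, 0.0 m³/s.
The maximum is 433.0 m³/s, occurring at the reading for t = 15 h.

Q_p = 433.0 m³/s at t = 15 h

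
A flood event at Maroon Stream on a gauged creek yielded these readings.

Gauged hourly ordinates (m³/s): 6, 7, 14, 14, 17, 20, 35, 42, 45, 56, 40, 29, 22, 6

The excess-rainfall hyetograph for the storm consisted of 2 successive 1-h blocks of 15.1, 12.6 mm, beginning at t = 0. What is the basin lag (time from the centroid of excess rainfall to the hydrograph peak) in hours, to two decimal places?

t_L ≈ 8.05 h

Centroid of excess rainfall: t_c = Σ P_i·t̄_i / ΣP_i = 0.9549 h (block centres at 0.5, 1.5 h).
Hydrograph peak occurs at t = 9 h, so basin lag t_L = 9 − 0.9549 = 8.05 h.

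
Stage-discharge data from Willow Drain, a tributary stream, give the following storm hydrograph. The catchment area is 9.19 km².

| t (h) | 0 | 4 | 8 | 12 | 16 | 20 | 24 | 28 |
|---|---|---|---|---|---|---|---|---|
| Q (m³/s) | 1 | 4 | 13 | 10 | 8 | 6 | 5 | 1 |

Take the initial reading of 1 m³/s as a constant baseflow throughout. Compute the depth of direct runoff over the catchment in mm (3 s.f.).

Direct runoff: 0.0, 3.0, 12.0, 9.0, 7.0, 5.0, 4.0, 0.0 m³/s; ΣQ_DR = 40.00 m³/s.
V = ΣQ_DR · Δt = 40.00 × 14400 s = 5.760 × 10^5 m³.
Over A = 9.19 km², depth = V / A = 62.7 mm.

d ≈ 62.7 mm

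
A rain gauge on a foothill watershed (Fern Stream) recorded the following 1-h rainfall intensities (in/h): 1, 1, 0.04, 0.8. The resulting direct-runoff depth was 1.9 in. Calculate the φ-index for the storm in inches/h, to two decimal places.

Only the 3 blocks with intensity above φ contribute runoff: 1, 1, 0.8 in/h.
Σ(I−φ)·Δt = d  ⇒  (1+1+0.8 − 3φ)·1 = 1.9
φ = (2.800 − 1.9/1) / 3 = 0.30 in/h.

φ ≈ 0.30 in/h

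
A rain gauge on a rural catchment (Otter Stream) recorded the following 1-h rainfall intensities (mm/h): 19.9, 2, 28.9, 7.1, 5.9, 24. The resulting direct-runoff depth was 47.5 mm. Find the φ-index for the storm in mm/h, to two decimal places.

φ ≈ 8.43 mm/h

Only the 3 blocks with intensity above φ contribute runoff: 19.9, 28.9, 24 mm/h.
Σ(I−φ)·Δt = d  ⇒  (19.9+28.9+24 − 3φ)·1 = 47.5
φ = (72.80 − 47.5/1) / 3 = 8.43 mm/h.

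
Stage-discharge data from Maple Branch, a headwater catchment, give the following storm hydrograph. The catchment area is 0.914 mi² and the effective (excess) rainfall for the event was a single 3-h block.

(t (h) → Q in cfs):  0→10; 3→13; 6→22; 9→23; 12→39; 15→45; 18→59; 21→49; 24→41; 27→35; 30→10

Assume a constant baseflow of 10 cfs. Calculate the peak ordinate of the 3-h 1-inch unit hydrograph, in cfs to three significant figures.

Direct runoff: 0.0, 3.0, 12.0, 13.0, 29.0, 35.0, 49.0, 39.0, 31.0, 25.0, 0.0 cfs; ΣQ_DR = 236.0 cfs, peak = 49.0 cfs.
Runoff depth d = ΣQ_DR·Δt / A = 236.0 × 10800 / (0.914 mi²) = 1.200 in.
The 1-inch UH is the DRH scaled by (1 in)/d, so U_p = 49.0 × 1/1.200 = 40.8 cfs.

U_p ≈ 40.8 cfs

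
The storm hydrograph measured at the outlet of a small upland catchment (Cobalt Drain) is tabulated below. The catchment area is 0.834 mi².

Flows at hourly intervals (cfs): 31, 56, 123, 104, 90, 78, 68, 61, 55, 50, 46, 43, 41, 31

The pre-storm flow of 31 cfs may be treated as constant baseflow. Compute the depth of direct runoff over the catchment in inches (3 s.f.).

d ≈ 0.823 in

Direct runoff: 0.0, 25.0, 92.0, 73.0, 59.0, 47.0, 37.0, 30.0, 24.0, 19.0, 15.0, 12.0, 10.0, 0.0 cfs; ΣQ_DR = 443.0 cfs.
V = ΣQ_DR · Δt = 443.0 × 3600 s = 1.595 × 10^6 ft³.
Over A = 0.834 mi², depth = V / A = 0.823 in.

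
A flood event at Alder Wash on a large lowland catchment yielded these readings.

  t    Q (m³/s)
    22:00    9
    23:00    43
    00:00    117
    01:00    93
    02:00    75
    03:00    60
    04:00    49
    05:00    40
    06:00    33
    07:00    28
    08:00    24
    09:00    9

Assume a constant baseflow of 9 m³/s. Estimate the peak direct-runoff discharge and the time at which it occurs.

Subtracting baseflow gives direct-runoff ordinates: 0.0, 34.0, 108.0, 84.0, 66.0, 51.0, 40.0, 31.0, 24.0, 19.0, 15.0, 0.0 m³/s.
The maximum is 108.0 m³/s, occurring at the reading for t = 00:00.

Q_p = 108.0 m³/s at t = 00:00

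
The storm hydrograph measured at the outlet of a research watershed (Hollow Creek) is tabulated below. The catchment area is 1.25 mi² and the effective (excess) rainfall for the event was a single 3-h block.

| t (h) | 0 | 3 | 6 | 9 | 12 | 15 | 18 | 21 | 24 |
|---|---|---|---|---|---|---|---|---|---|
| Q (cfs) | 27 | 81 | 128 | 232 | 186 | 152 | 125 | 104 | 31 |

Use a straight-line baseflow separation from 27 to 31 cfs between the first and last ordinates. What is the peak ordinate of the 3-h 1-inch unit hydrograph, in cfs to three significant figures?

Direct runoff: 0.00, 53.50, 100.00, 203.50, 157.00, 122.50, 95.00, 73.50, 0.00 cfs; ΣQ_DR = 805.0 cfs, peak = 203.50 cfs.
Runoff depth d = ΣQ_DR·Δt / A = 805.0 × 10800 / (1.25 mi²) = 2.994 in.
The 1-inch UH is the DRH scaled by (1 in)/d, so U_p = 203.50 × 1/2.994 = 68.0 cfs.

U_p ≈ 68.0 cfs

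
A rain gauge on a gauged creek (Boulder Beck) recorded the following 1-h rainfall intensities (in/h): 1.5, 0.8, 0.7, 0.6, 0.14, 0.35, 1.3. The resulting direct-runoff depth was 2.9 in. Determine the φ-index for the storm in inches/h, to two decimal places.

φ ≈ 0.40 in/h

Only the 5 blocks with intensity above φ contribute runoff: 1.5, 0.8, 0.7, 0.6, 1.3 in/h.
Σ(I−φ)·Δt = d  ⇒  (1.5+0.8+0.7+0.6+1.3 − 5φ)·1 = 2.9
φ = (4.900 − 2.9/1) / 5 = 0.40 in/h.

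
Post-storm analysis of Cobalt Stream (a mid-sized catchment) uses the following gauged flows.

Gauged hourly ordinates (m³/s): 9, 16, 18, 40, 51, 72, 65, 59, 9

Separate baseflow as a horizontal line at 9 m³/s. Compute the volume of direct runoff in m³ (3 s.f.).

Direct-runoff ordinates (Q − Q_b): 0.0, 7.0, 9.0, 31.0, 42.0, 63.0, 56.0, 50.0, 0.0 m³/s.
ΣQ_DR = 258.0 m³/s.
With Δt = 1 h = 3600 s, V = ΣQ_DR · Δt = 258.0 × 3600 = 9.29 × 10^5 m³.

V ≈ 9.29 × 10^5 m³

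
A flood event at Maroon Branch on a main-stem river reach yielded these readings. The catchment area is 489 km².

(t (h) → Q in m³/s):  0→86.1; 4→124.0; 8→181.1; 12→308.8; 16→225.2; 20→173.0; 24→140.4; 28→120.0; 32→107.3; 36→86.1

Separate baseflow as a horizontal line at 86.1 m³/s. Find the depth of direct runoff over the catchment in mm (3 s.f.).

Direct runoff: 0.0, 37.9, 95.0, 222.7, 139.1, 86.9, 54.3, 33.9, 21.2, 0.0 m³/s; ΣQ_DR = 691.0 m³/s.
V = ΣQ_DR · Δt = 691.0 × 14400 s = 9.950 × 10^6 m³.
Over A = 489 km², depth = V / A = 20.3 mm.

d ≈ 20.3 mm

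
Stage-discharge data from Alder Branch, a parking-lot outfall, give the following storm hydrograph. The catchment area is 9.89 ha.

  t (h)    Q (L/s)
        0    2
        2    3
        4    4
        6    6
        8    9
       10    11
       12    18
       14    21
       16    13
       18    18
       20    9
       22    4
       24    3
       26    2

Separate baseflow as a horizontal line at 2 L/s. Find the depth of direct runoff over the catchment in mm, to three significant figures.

Direct runoff: 0.0, 1.0, 2.0, 4.0, 7.0, 9.0, 16.0, 19.0, 11.0, 16.0, 7.0, 2.0, 1.0, 0.0 L/s; ΣQ_DR = 95.00 L/s.
V = ΣQ_DR · Δt = 95.00 × 7200 s = 6.840 × 10^5 L.
Over A = 9.89 ha, depth = V / A = 6.92 mm.

d ≈ 6.92 mm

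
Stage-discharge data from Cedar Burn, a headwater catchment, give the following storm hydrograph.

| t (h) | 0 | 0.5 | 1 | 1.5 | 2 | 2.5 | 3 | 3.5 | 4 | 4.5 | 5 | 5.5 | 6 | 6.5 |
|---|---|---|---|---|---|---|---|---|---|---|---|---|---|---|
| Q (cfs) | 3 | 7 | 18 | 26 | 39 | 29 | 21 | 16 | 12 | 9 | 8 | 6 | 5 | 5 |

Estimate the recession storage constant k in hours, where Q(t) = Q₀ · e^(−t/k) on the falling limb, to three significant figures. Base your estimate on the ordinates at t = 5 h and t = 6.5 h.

On the falling limb, Q drops from 8 to 5 cfs between t = 5 h and t = 6.5 h (Δt = 1.5 h).
k = −Δt / ln(Q₂/Q₁) = −1.5 / ln(5/8) = 3.19 h.

k ≈ 3.19 h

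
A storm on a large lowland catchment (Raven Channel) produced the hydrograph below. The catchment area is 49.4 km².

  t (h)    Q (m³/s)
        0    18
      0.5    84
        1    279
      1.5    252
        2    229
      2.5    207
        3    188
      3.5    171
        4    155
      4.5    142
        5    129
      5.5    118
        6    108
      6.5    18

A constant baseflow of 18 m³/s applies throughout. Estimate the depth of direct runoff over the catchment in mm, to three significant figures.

Direct runoff: 0.0, 66.0, 261.0, 234.0, 211.0, 189.0, 170.0, 153.0, 137.0, 124.0, 111.0, 100.0, 90.0, 0.0 m³/s; ΣQ_DR = 1846 m³/s.
V = ΣQ_DR · Δt = 1846 × 1800 s = 3.323 × 10^6 m³.
Over A = 49.4 km², depth = V / A = 67.3 mm.

d ≈ 67.3 mm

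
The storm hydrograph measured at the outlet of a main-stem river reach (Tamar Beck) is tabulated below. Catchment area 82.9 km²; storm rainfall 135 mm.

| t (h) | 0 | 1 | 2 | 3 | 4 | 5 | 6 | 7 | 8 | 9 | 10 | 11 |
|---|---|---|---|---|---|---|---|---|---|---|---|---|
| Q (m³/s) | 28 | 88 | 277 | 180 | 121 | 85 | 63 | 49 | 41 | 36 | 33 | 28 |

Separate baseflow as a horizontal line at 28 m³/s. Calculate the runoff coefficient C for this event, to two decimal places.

ΣQ_DR = 693.0 m³/s; V = ΣQ_DR·Δt = 2.495 × 10^6 m³.
Runoff depth d = V / A = 30.09 mm.
C = d / P = 30.09 / 135 = 0.22.

C ≈ 0.22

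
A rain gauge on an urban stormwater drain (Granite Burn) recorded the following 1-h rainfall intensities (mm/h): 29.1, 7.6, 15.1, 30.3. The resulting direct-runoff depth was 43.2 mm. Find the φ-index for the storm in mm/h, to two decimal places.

Only the 3 blocks with intensity above φ contribute runoff: 29.1, 15.1, 30.3 mm/h.
Σ(I−φ)·Δt = d  ⇒  (29.1+15.1+30.3 − 3φ)·1 = 43.2
φ = (74.50 − 43.2/1) / 3 = 10.43 mm/h.

φ ≈ 10.43 mm/h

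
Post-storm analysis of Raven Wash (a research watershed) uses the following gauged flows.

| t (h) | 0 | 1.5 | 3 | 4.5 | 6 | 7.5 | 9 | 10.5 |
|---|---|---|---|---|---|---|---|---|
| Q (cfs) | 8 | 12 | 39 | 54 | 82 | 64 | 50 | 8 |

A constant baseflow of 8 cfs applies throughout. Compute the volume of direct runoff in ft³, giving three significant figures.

Direct-runoff ordinates (Q − Q_b): 0.0, 4.0, 31.0, 46.0, 74.0, 56.0, 42.0, 0.0 cfs.
ΣQ_DR = 253.0 cfs.
With Δt = 1.5 h = 5400 s, V = ΣQ_DR · Δt = 253.0 × 5400 = 1.37 × 10^6 ft³.

V ≈ 1.37 × 10^6 ft³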